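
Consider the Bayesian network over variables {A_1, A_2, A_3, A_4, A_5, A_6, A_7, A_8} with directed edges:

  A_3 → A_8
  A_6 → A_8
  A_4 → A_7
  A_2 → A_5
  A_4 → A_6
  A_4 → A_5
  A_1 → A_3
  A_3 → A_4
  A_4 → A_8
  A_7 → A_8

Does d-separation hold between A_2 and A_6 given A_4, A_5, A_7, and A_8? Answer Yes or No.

Yes — A_2 and A_6 are d-separated given {A_4, A_5, A_7, A_8}.

4 paths connect A_2 and A_6; each must be blocked for d-separation to hold:
  1. A_2 → A_5 ← A_4 → A_6 — A_5:collider[open]; A_4:fork[blocks] ⇒ blocked
  2. A_2 → A_5 ← A_4 → A_8 ← A_6 — A_5:collider[open]; A_4:fork[blocks]; A_8:collider[open] ⇒ blocked
  3. A_2 → A_5 ← A_4 → A_7 → A_8 ← A_6 — A_5:collider[open]; A_4:fork[blocks]; A_7:chain[blocks]; A_8:collider[open] ⇒ blocked
  4. A_2 → A_5 ← A_4 ← A_3 → A_8 ← A_6 — A_5:collider[open]; A_4:chain[blocks]; A_3:fork[open]; A_8:collider[open] ⇒ blocked
Since every path is blocked, d-separation holds.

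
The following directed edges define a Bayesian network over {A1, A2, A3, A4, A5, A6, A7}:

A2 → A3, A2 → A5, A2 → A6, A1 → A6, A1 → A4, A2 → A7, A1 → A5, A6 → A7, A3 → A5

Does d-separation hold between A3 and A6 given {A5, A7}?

Enumerating the 6 paths from A3 to A6 and testing each for blocking by {A5, A7}:
  1. A3 ← A2 → A6 — A2:fork[open] ⇒ active
  2. A3 ← A2 → A7 ← A6 — A2:fork[open]; A7:collider[open] ⇒ active
  3. A3 ← A2 → A5 ← A1 → A6 — A2:fork[open]; A5:collider[open]; A1:fork[open] ⇒ active
  4. A3 → A5 ← A2 → A6 — A5:collider[open]; A2:fork[open] ⇒ active
  5. A3 → A5 ← A2 → A7 ← A6 — A5:collider[open]; A2:fork[open]; A7:collider[open] ⇒ active
  6. A3 → A5 ← A1 → A6 — A5:collider[open]; A1:fork[open] ⇒ active
Since the path A3 ← A2 → A6 is active, A3 and A6 are not d-separated given {A5, A7}.

No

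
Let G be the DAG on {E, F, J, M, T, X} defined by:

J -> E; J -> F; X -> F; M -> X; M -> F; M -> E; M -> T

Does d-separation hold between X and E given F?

We examine all 4 paths between X and E:
Path 1: X → F ← M → E
  F is a collider and F is conditioned on, which opens it; M is a fork and M is not conditioned on — no node blocks this path, so it is active.
Path 2: X → F ← J → E
  F is a collider and F is conditioned on, which opens it; J is a fork and J is not conditioned on — no node blocks this path, so it is active.
Path 3: X ← M → E
  M is a fork and M is not conditioned on — no node blocks this path, so it is active.
Path 4: X ← M → F ← J → E
  M is a fork and M is not conditioned on; F is a collider and F is conditioned on, which opens it; J is a fork and J is not conditioned on — no node blocks this path, so it is active.
Since the path X → F ← M → E is active, X and E are not d-separated given {F}.

No — X and E are not d-separated given {F}.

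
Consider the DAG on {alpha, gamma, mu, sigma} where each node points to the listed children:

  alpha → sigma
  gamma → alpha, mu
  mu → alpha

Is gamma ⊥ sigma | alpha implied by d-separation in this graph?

We examine all 2 paths between gamma and sigma:
Path 1: gamma → alpha → sigma
  alpha is a chain here and alpha is conditioned on, so the path is blocked at alpha.
Path 2: gamma → mu → alpha → sigma
  alpha is a chain here and alpha is conditioned on, so the path is blocked at alpha.
Every path is blocked, so gamma and sigma are d-separated given {alpha}.

Yes — gamma and sigma are d-separated given {alpha}.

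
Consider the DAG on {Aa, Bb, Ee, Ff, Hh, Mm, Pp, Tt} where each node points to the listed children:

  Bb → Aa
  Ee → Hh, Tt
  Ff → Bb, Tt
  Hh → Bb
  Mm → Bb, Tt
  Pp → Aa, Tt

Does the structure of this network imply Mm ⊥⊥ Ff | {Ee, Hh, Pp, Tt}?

Enumerating the 6 paths from Mm to Ff and testing each for blocking by {Ee, Hh, Pp, Tt}:
Path 1: Mm → Tt ← Ff
  Tt is a collider and Tt is conditioned on, which opens it — no node blocks this path, so it is active.
Path 2: Mm → Tt ← Ee → Hh → Bb ← Ff
  Ee is a fork here and Ee is conditioned on, so the path is blocked at Ee.
Path 3: Mm → Tt ← Pp → Aa ← Bb ← Ff
  Pp is a fork here and Pp is conditioned on, so the path is blocked at Pp.
Path 4: Mm → Bb ← Ff
  Bb is a collider here and neither Bb nor any of its descendants is conditioned on, so the collider stays closed — the path is blocked at Bb.
Path 5: Mm → Bb → Aa ← Pp → Tt ← Ff
  Aa is a collider here and neither Aa nor any of its descendants is conditioned on, so the collider stays closed — the path is blocked at Aa.
Path 6: Mm → Bb ← Hh ← Ee → Tt ← Ff
  Bb is a collider here and neither Bb nor any of its descendants is conditioned on, so the collider stays closed — the path is blocked at Bb.
At least one path is unblocked, so d-separation fails.

No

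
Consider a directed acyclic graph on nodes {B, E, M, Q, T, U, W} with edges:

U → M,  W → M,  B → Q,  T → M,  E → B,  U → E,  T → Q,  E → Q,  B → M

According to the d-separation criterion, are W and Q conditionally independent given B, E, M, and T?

There are 5 undirected paths between W and Q; checking each against the conditioning set {B, E, M, T}:
  1. W → M ← B → Q — M:collider[open]; B:fork[blocks] ⇒ blocked
  2. W → M ← B ← E → Q — M:collider[open]; B:chain[blocks]; E:fork[blocks] ⇒ blocked
  3. W → M ← U → E → Q — M:collider[open]; U:fork[open]; E:chain[blocks] ⇒ blocked
  4. W → M ← U → E → B → Q — M:collider[open]; U:fork[open]; E:chain[blocks]; B:chain[blocks] ⇒ blocked
  5. W → M ← T → Q — M:collider[open]; T:fork[blocks] ⇒ blocked
All paths are blocked; W ⊥ Q | {B, E, M, T} holds.

Yes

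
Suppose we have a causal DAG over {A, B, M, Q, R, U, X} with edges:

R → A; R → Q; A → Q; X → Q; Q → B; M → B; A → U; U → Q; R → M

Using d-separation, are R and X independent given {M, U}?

Yes — R and X are d-separated given {M, U}.

Enumerating the 4 paths from R to X and testing each for blocking by {M, U}:
  1. R → M → B ← Q ← X — M:chain[blocks]; B:collider[blocks]; Q:chain[open] ⇒ blocked
  2. R → A → U → Q ← X — A:chain[open]; U:chain[blocks]; Q:collider[blocks] ⇒ blocked
  3. R → A → Q ← X — A:chain[open]; Q:collider[blocks] ⇒ blocked
  4. R → Q ← X — Q:collider[blocks] ⇒ blocked
Since every path is blocked, d-separation holds.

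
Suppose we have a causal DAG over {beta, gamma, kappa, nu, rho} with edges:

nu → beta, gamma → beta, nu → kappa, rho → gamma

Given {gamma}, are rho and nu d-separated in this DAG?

There is one path between rho and nu:
Path 1: rho → gamma → beta ← nu
  gamma is a chain here and gamma is conditioned on, so the path is blocked at gamma.
Every path is blocked, so rho and nu are d-separated given {gamma}.

Yes — rho and nu are d-separated given {gamma}.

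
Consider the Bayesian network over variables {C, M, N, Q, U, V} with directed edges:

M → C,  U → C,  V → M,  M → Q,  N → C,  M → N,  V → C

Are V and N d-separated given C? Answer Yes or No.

Enumerating the 4 paths from V to N and testing each for blocking by {C}:
  1. V → M → N — M:chain[open] ⇒ active
  2. V → M → C ← N — M:chain[open]; C:collider[open] ⇒ active
  3. V → C ← N — C:collider[open] ⇒ active
  4. V → C ← M → N — C:collider[open]; M:fork[open] ⇒ active
At least one path is unblocked, so d-separation fails.

No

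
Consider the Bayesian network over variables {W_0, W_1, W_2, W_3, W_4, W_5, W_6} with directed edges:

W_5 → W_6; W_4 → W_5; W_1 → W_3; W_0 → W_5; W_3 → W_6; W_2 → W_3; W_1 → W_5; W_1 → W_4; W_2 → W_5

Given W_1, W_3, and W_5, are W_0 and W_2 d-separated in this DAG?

Enumerating the 4 paths from W_0 to W_2 and testing each for blocking by {W_1, W_3, W_5}:
  1. W_0 → W_5 → W_6 ← W_3 ← W_2 — W_5:chain[blocks]; W_6:collider[blocks]; W_3:chain[blocks] ⇒ blocked
  2. W_0 → W_5 ← W_4 ← W_1 → W_3 ← W_2 — W_5:collider[open]; W_4:chain[open]; W_1:fork[blocks]; W_3:collider[open] ⇒ blocked
  3. W_0 → W_5 ← W_1 → W_3 ← W_2 — W_5:collider[open]; W_1:fork[blocks]; W_3:collider[open] ⇒ blocked
  4. W_0 → W_5 ← W_2 — W_5:collider[open] ⇒ active
Because an active path exists, W_0 and W_2 are not d-separated.

No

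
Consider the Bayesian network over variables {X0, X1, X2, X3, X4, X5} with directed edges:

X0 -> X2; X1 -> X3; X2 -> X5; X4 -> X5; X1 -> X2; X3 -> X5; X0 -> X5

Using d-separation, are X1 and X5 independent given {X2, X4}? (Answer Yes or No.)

There are 3 undirected paths between X1 and X5; checking each against the conditioning set {X2, X4}:
Path 1: X1 → X2 → X5
  X2 is a chain here and X2 is conditioned on, so the path is blocked at X2.
Path 2: X1 → X2 ← X0 → X5
  X2 is a collider and X2 is conditioned on, which opens it; X0 is a fork and X0 is not conditioned on — no node blocks this path, so it is active.
Path 3: X1 → X3 → X5
  X3 is a chain and X3 is not conditioned on — no node blocks this path, so it is active.
At least one path is unblocked, so d-separation fails.

No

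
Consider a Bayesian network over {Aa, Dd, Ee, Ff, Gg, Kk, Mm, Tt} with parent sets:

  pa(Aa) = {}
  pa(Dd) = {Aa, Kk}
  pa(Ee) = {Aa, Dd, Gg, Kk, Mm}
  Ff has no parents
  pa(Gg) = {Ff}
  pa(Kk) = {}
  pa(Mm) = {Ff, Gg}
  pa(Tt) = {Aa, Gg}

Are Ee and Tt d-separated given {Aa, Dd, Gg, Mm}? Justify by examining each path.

Yes — Ee and Tt are d-separated given {Aa, Dd, Gg, Mm}.

Enumerating the 6 paths from Ee to Tt and testing each for blocking by {Aa, Dd, Gg, Mm}:
  1. Ee ← Kk → Dd ← Aa → Tt — Kk:fork[open]; Dd:collider[open]; Aa:fork[blocks] ⇒ blocked
  2. Ee ← Dd ← Aa → Tt — Dd:chain[blocks]; Aa:fork[blocks] ⇒ blocked
  3. Ee ← Mm ← Ff → Gg → Tt — Mm:chain[blocks]; Ff:fork[open]; Gg:chain[blocks] ⇒ blocked
  4. Ee ← Mm ← Gg → Tt — Mm:chain[blocks]; Gg:fork[blocks] ⇒ blocked
  5. Ee ← Gg → Tt — Gg:fork[blocks] ⇒ blocked
  6. Ee ← Aa → Tt — Aa:fork[blocks] ⇒ blocked
Since every path is blocked, d-separation holds.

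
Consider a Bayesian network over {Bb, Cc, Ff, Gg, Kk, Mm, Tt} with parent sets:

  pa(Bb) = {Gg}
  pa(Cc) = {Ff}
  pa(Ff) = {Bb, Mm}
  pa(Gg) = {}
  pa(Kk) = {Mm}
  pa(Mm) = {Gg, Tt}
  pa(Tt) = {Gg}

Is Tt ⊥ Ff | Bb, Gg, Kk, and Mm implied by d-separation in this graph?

Yes

4 paths connect Tt and Ff; each must be blocked for d-separation to hold:
Path 1: Tt ← Gg → Mm → Ff
  Gg is a fork here and Gg is conditioned on, so the path is blocked at Gg.
Path 2: Tt ← Gg → Bb → Ff
  Gg is a fork here and Gg is conditioned on, so the path is blocked at Gg.
Path 3: Tt → Mm ← Gg → Bb → Ff
  Gg is a fork here and Gg is conditioned on, so the path is blocked at Gg.
Path 4: Tt → Mm → Ff
  Mm is a chain here and Mm is conditioned on, so the path is blocked at Mm.
Every path is blocked, so Tt and Ff are d-separated given {Bb, Gg, Kk, Mm}.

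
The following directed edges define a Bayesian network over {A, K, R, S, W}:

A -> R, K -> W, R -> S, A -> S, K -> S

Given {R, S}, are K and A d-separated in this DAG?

Enumerating the 2 paths from K to A and testing each for blocking by {R, S}:
Path 1: K → S ← R ← A
  R is a chain here and R is conditioned on, so the path is blocked at R.
Path 2: K → S ← A
  S is a collider and S is conditioned on, which opens it — no node blocks this path, so it is active.
Since the path K → S ← A is active, K and A are not d-separated given {R, S}.

No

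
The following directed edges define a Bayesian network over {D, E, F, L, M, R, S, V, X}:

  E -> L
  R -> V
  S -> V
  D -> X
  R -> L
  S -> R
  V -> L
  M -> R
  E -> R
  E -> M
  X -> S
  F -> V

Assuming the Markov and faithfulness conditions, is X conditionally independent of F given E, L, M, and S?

Yes — X and F are d-separated given {E, L, M, S}.

Enumerating the 5 paths from X to F and testing each for blocking by {E, L, M, S}:
Path 1: X → S → V ← F
  S is a chain here and S is conditioned on, so the path is blocked at S.
Path 2: X → S → R → V ← F
  S is a chain here and S is conditioned on, so the path is blocked at S.
Path 3: X → S → R ← M ← E → L ← V ← F
  S is a chain here and S is conditioned on, so the path is blocked at S.
Path 4: X → S → R → L ← V ← F
  S is a chain here and S is conditioned on, so the path is blocked at S.
Path 5: X → S → R ← E → L ← V ← F
  S is a chain here and S is conditioned on, so the path is blocked at S.
Every path is blocked, so X and F are d-separated given {E, L, M, S}.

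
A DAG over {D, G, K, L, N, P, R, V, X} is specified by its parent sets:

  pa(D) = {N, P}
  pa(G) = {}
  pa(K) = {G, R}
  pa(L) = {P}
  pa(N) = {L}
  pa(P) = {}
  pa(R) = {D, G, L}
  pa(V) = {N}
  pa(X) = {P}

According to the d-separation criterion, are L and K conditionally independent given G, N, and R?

There are 6 undirected paths between L and K; checking each against the conditioning set {G, N, R}:
Path 1: L ← P → D → R → K
  R is a chain here and R is conditioned on, so the path is blocked at R.
Path 2: L ← P → D → R ← G → K
  G is a fork here and G is conditioned on, so the path is blocked at G.
Path 3: L → N → D → R → K
  N is a chain here and N is conditioned on, so the path is blocked at N.
Path 4: L → N → D → R ← G → K
  N is a chain here and N is conditioned on, so the path is blocked at N.
Path 5: L → R → K
  R is a chain here and R is conditioned on, so the path is blocked at R.
Path 6: L → R ← G → K
  G is a fork here and G is conditioned on, so the path is blocked at G.
Since every path is blocked, d-separation holds.

Yes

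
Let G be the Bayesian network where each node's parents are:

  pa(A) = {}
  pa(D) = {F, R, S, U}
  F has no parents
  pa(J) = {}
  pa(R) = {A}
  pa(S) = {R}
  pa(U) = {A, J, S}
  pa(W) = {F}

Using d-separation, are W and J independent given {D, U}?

There are 5 undirected paths between W and J; checking each against the conditioning set {D, U}:
Path 1: W ← F → D ← U ← J
  U is a chain here and U is conditioned on, so the path is blocked at U.
Path 2: W ← F → D ← S → U ← J
  F is a fork and F is not conditioned on; D is a collider and D is conditioned on, which opens it; S is a fork and S is not conditioned on; U is a collider and U is conditioned on, which opens it — no node blocks this path, so it is active.
Path 3: W ← F → D ← S ← R ← A → U ← J
  F is a fork and F is not conditioned on; D is a collider and D is conditioned on, which opens it; S is a chain and S is not conditioned on; R is a chain and R is not conditioned on; A is a fork and A is not conditioned on; U is a collider and U is conditioned on, which opens it — no node blocks this path, so it is active.
Path 4: W ← F → D ← R ← A → U ← J
  F is a fork and F is not conditioned on; D is a collider and D is conditioned on, which opens it; R is a chain and R is not conditioned on; A is a fork and A is not conditioned on; U is a collider and U is conditioned on, which opens it — no node blocks this path, so it is active.
Path 5: W ← F → D ← R → S → U ← J
  F is a fork and F is not conditioned on; D is a collider and D is conditioned on, which opens it; R is a fork and R is not conditioned on; S is a chain and S is not conditioned on; U is a collider and U is conditioned on, which opens it — no node blocks this path, so it is active.
At least one path is unblocked, so d-separation fails.

No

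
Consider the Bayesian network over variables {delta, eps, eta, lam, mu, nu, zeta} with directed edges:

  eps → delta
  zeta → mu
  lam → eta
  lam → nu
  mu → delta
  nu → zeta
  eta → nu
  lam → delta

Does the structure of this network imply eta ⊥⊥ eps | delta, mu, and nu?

No

4 paths connect eta and eps; each must be blocked for d-separation to hold:
Path 1: eta ← lam → delta ← eps
  lam is a fork and lam is not conditioned on; delta is a collider and delta is conditioned on, which opens it — no node blocks this path, so it is active.
Path 2: eta ← lam → nu → zeta → mu → delta ← eps
  nu is a chain here and nu is conditioned on, so the path is blocked at nu.
Path 3: eta → nu ← lam → delta ← eps
  nu is a collider and nu is conditioned on, which opens it; lam is a fork and lam is not conditioned on; delta is a collider and delta is conditioned on, which opens it — no node blocks this path, so it is active.
Path 4: eta → nu → zeta → mu → delta ← eps
  nu is a chain here and nu is conditioned on, so the path is blocked at nu.
Because an active path exists, eta and eps are not d-separated.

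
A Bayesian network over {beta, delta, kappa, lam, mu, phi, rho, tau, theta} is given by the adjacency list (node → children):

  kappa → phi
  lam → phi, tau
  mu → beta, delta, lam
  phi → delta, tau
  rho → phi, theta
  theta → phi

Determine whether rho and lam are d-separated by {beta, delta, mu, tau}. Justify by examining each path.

6 paths connect rho and lam; each must be blocked for d-separation to hold:
Path 1: rho → theta → phi → delta ← mu → lam
  mu is a fork here and mu is conditioned on, so the path is blocked at mu.
Path 2: rho → theta → phi ← lam
  theta is a chain and theta is not conditioned on; phi is a collider and its descendant delta is conditioned on, which opens it — no node blocks this path, so it is active.
Path 3: rho → theta → phi → tau ← lam
  theta is a chain and theta is not conditioned on; phi is a chain and phi is not conditioned on; tau is a collider and tau is conditioned on, which opens it — no node blocks this path, so it is active.
Path 4: rho → phi → delta ← mu → lam
  mu is a fork here and mu is conditioned on, so the path is blocked at mu.
Path 5: rho → phi ← lam
  phi is a collider and its descendant delta is conditioned on, which opens it — no node blocks this path, so it is active.
Path 6: rho → phi → tau ← lam
  phi is a chain and phi is not conditioned on; tau is a collider and tau is conditioned on, which opens it — no node blocks this path, so it is active.
At least one path is unblocked, so d-separation fails.

No — rho and lam are not d-separated given {beta, delta, mu, tau}.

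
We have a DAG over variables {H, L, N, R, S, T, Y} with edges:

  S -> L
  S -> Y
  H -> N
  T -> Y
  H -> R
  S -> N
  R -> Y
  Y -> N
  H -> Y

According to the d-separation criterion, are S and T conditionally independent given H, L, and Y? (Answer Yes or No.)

No — S and T are not d-separated given {H, L, Y}.

Enumerating the 4 paths from S to T and testing each for blocking by {H, L, Y}:
  1. S → N ← H → R → Y ← T — N:collider[blocks]; H:fork[blocks]; R:chain[open]; Y:collider[open] ⇒ blocked
  2. S → N ← H → Y ← T — N:collider[blocks]; H:fork[blocks]; Y:collider[open] ⇒ blocked
  3. S → N ← Y ← T — N:collider[blocks]; Y:chain[blocks] ⇒ blocked
  4. S → Y ← T — Y:collider[open] ⇒ active
Since the path S → Y ← T is active, S and T are not d-separated given {H, L, Y}.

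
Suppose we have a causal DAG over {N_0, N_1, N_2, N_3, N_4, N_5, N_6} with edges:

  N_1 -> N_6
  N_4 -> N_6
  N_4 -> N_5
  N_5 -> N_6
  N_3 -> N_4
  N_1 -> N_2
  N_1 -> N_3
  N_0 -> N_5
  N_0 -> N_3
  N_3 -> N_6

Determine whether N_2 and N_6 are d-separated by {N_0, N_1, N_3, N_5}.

Yes

We examine all 6 paths between N_2 and N_6:
Path 1: N_2 ← N_1 → N_3 ← N_0 → N_5 ← N_4 → N_6
  N_1 is a fork here and N_1 is conditioned on, so the path is blocked at N_1.
Path 2: N_2 ← N_1 → N_3 ← N_0 → N_5 → N_6
  N_1 is a fork here and N_1 is conditioned on, so the path is blocked at N_1.
Path 3: N_2 ← N_1 → N_3 → N_4 → N_5 → N_6
  N_1 is a fork here and N_1 is conditioned on, so the path is blocked at N_1.
Path 4: N_2 ← N_1 → N_3 → N_4 → N_6
  N_1 is a fork here and N_1 is conditioned on, so the path is blocked at N_1.
Path 5: N_2 ← N_1 → N_3 → N_6
  N_1 is a fork here and N_1 is conditioned on, so the path is blocked at N_1.
Path 6: N_2 ← N_1 → N_6
  N_1 is a fork here and N_1 is conditioned on, so the path is blocked at N_1.
Every path is blocked, so N_2 and N_6 are d-separated given {N_0, N_1, N_3, N_5}.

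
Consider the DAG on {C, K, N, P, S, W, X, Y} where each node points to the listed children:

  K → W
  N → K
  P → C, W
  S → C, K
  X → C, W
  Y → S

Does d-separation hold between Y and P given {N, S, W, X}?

We examine all 4 paths between Y and P:
  1. Y → S → C ← P — S:chain[blocks]; C:collider[blocks] ⇒ blocked
  2. Y → S → C ← X → W ← P — S:chain[blocks]; C:collider[blocks]; X:fork[blocks]; W:collider[open] ⇒ blocked
  3. Y → S → K → W ← P — S:chain[blocks]; K:chain[open]; W:collider[open] ⇒ blocked
  4. Y → S → K → W ← X → C ← P — S:chain[blocks]; K:chain[open]; W:collider[open]; X:fork[blocks]; C:collider[blocks] ⇒ blocked
All paths are blocked; Y ⊥ P | {N, S, W, X} holds.

Yes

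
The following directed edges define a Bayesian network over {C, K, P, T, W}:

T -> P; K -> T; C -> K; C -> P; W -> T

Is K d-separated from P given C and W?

We examine all 2 paths between K and P:
  1. K ← C → P — C:fork[blocks] ⇒ blocked
  2. K → T → P — T:chain[open] ⇒ active
Because an active path exists, K and P are not d-separated.

No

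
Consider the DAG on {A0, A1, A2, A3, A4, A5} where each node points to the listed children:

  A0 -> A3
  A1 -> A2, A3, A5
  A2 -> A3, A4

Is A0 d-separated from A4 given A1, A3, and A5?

No — A0 and A4 are not d-separated given {A1, A3, A5}.

Enumerating the 2 paths from A0 to A4 and testing each for blocking by {A1, A3, A5}:
  1. A0 → A3 ← A2 → A4 — A3:collider[open]; A2:fork[open] ⇒ active
  2. A0 → A3 ← A1 → A2 → A4 — A3:collider[open]; A1:fork[blocks]; A2:chain[open] ⇒ blocked
Since the path A0 → A3 ← A2 → A4 is active, A0 and A4 are not d-separated given {A1, A3, A5}.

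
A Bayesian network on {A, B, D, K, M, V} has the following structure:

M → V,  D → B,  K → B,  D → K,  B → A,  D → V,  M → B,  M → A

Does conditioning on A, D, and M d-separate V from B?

Yes

4 paths connect V and B; each must be blocked for d-separation to hold:
  1. V ← D → K → B — D:fork[blocks]; K:chain[open] ⇒ blocked
  2. V ← D → B — D:fork[blocks] ⇒ blocked
  3. V ← M → B — M:fork[blocks] ⇒ blocked
  4. V ← M → A ← B — M:fork[blocks]; A:collider[open] ⇒ blocked
All paths are blocked; V ⊥ B | {A, D, M} holds.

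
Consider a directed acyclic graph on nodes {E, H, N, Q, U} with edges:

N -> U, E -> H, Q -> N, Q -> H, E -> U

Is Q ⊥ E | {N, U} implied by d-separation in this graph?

2 paths connect Q and E; each must be blocked for d-separation to hold:
  1. Q → N → U ← E — N:chain[blocks]; U:collider[open] ⇒ blocked
  2. Q → H ← E — H:collider[blocks] ⇒ blocked
All paths are blocked; Q ⊥ E | {N, U} holds.

Yes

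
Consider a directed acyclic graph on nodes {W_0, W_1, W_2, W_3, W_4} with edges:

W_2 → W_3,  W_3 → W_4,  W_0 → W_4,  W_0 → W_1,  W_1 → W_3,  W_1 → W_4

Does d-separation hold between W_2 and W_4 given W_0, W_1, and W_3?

Yes

There are 3 undirected paths between W_2 and W_4; checking each against the conditioning set {W_0, W_1, W_3}:
Path 1: W_2 → W_3 → W_4
  W_3 is a chain here and W_3 is conditioned on, so the path is blocked at W_3.
Path 2: W_2 → W_3 ← W_1 → W_4
  W_1 is a fork here and W_1 is conditioned on, so the path is blocked at W_1.
Path 3: W_2 → W_3 ← W_1 ← W_0 → W_4
  W_1 is a chain here and W_1 is conditioned on, so the path is blocked at W_1.
Since every path is blocked, d-separation holds.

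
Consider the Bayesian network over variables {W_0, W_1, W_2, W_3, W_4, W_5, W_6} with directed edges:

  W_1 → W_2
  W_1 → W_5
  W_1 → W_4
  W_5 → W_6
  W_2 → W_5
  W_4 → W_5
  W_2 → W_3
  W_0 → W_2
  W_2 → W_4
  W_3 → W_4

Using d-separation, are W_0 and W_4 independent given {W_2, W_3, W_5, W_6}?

6 paths connect W_0 and W_4; each must be blocked for d-separation to hold:
Path 1: W_0 → W_2 ← W_1 → W_5 ← W_4
  W_2 is a collider and W_2 is conditioned on, which opens it; W_1 is a fork and W_1 is not conditioned on; W_5 is a collider and W_5 is conditioned on, which opens it — no node blocks this path, so it is active.
Path 2: W_0 → W_2 ← W_1 → W_4
  W_2 is a collider and W_2 is conditioned on, which opens it; W_1 is a fork and W_1 is not conditioned on — no node blocks this path, so it is active.
Path 3: W_0 → W_2 → W_3 → W_4
  W_2 is a chain here and W_2 is conditioned on, so the path is blocked at W_2.
Path 4: W_0 → W_2 → W_5 ← W_1 → W_4
  W_2 is a chain here and W_2 is conditioned on, so the path is blocked at W_2.
Path 5: W_0 → W_2 → W_5 ← W_4
  W_2 is a chain here and W_2 is conditioned on, so the path is blocked at W_2.
Path 6: W_0 → W_2 → W_4
  W_2 is a chain here and W_2 is conditioned on, so the path is blocked at W_2.
At least one path is unblocked, so d-separation fails.

No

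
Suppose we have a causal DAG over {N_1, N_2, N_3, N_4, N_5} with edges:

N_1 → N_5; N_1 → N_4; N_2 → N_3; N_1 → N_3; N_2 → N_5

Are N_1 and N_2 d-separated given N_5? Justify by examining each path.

No

Enumerating the 2 paths from N_1 to N_2 and testing each for blocking by {N_5}:
Path 1: N_1 → N_3 ← N_2
  N_3 is a collider here and neither N_3 nor any of its descendants is conditioned on, so the collider stays closed — the path is blocked at N_3.
Path 2: N_1 → N_5 ← N_2
  N_5 is a collider and N_5 is conditioned on, which opens it — no node blocks this path, so it is active.
Because an active path exists, N_1 and N_2 are not d-separated.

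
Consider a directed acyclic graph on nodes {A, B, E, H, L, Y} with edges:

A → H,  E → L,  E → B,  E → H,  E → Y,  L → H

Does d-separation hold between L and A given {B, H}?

No

There are 2 undirected paths between L and A; checking each against the conditioning set {B, H}:
Path 1: L ← E → H ← A
  E is a fork and E is not conditioned on; H is a collider and H is conditioned on, which opens it — no node blocks this path, so it is active.
Path 2: L → H ← A
  H is a collider and H is conditioned on, which opens it — no node blocks this path, so it is active.
Since the path L ← E → H ← A is active, L and A are not d-separated given {B, H}.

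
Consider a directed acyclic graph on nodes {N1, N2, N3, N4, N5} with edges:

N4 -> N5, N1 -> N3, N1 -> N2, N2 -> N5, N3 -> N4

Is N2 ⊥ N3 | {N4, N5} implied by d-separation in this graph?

Enumerating the 2 paths from N2 to N3 and testing each for blocking by {N4, N5}:
Path 1: N2 ← N1 → N3
  N1 is a fork and N1 is not conditioned on — no node blocks this path, so it is active.
Path 2: N2 → N5 ← N4 ← N3
  N4 is a chain here and N4 is conditioned on, so the path is blocked at N4.
At least one path is unblocked, so d-separation fails.

No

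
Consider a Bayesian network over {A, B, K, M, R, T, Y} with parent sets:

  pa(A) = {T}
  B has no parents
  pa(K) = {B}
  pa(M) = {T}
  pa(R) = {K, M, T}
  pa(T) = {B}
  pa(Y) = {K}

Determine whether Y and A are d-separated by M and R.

There are 3 undirected paths between Y and A; checking each against the conditioning set {M, R}:
Path 1: Y ← K → R ← T → A
  K is a fork and K is not conditioned on; R is a collider and R is conditioned on, which opens it; T is a fork and T is not conditioned on — no node blocks this path, so it is active.
Path 2: Y ← K → R ← M ← T → A
  M is a chain here and M is conditioned on, so the path is blocked at M.
Path 3: Y ← K ← B → T → A
  K is a chain and K is not conditioned on; B is a fork and B is not conditioned on; T is a chain and T is not conditioned on — no node blocks this path, so it is active.
Because an active path exists, Y and A are not d-separated.

No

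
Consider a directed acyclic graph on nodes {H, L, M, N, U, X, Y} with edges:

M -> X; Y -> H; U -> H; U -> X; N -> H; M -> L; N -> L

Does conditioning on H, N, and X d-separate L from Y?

No — L and Y are not d-separated given {H, N, X}.

2 paths connect L and Y; each must be blocked for d-separation to hold:
Path 1: L ← M → X ← U → H ← Y
  M is a fork and M is not conditioned on; X is a collider and X is conditioned on, which opens it; U is a fork and U is not conditioned on; H is a collider and H is conditioned on, which opens it — no node blocks this path, so it is active.
Path 2: L ← N → H ← Y
  N is a fork here and N is conditioned on, so the path is blocked at N.
Because an active path exists, L and Y are not d-separated.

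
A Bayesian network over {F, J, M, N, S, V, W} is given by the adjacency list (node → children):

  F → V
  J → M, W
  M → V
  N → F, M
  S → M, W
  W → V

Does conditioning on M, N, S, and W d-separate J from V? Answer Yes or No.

Enumerating the 6 paths from J to V and testing each for blocking by {M, N, S, W}:
Path 1: J → M ← N → F → V
  N is a fork here and N is conditioned on, so the path is blocked at N.
Path 2: J → M → V
  M is a chain here and M is conditioned on, so the path is blocked at M.
Path 3: J → M ← S → W → V
  S is a fork here and S is conditioned on, so the path is blocked at S.
Path 4: J → W → V
  W is a chain here and W is conditioned on, so the path is blocked at W.
Path 5: J → W ← S → M ← N → F → V
  S is a fork here and S is conditioned on, so the path is blocked at S.
Path 6: J → W ← S → M → V
  S is a fork here and S is conditioned on, so the path is blocked at S.
Since every path is blocked, d-separation holds.

Yes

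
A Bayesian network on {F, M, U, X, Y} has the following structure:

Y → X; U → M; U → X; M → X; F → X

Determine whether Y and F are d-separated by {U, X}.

There is one path between Y and F:
Path 1: Y → X ← F
  X is a collider and X is conditioned on, which opens it — no node blocks this path, so it is active.
Because an active path exists, Y and F are not d-separated.

No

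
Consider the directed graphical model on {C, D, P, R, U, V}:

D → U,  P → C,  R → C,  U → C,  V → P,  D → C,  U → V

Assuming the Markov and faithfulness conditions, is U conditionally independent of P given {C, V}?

3 paths connect U and P; each must be blocked for d-separation to hold:
Path 1: U → C ← P
  C is a collider and C is conditioned on, which opens it — no node blocks this path, so it is active.
Path 2: U → V → P
  V is a chain here and V is conditioned on, so the path is blocked at V.
Path 3: U ← D → C ← P
  D is a fork and D is not conditioned on; C is a collider and C is conditioned on, which opens it — no node blocks this path, so it is active.
Since the path U → C ← P is active, U and P are not d-separated given {C, V}.

No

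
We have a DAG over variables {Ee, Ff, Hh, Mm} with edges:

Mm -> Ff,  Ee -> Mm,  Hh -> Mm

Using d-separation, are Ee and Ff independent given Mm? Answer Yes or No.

There is one path between Ee and Ff:
Path 1: Ee → Mm → Ff
  Mm is a chain here and Mm is conditioned on, so the path is blocked at Mm.
All paths are blocked; Ee ⊥ Ff | {Mm} holds.

Yes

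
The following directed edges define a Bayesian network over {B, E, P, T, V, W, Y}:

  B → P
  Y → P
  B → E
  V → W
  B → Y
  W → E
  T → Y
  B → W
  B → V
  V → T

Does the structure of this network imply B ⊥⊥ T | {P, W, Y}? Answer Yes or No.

We examine all 5 paths between B and T:
  1. B → W ← V → T — W:collider[open]; V:fork[open] ⇒ active
  2. B → Y ← T — Y:collider[open] ⇒ active
  3. B → E ← W ← V → T — E:collider[blocks]; W:chain[blocks]; V:fork[open] ⇒ blocked
  4. B → V → T — V:chain[open] ⇒ active
  5. B → P ← Y ← T — P:collider[open]; Y:chain[blocks] ⇒ blocked
At least one path is unblocked, so d-separation fails.

No — B and T are not d-separated given {P, W, Y}.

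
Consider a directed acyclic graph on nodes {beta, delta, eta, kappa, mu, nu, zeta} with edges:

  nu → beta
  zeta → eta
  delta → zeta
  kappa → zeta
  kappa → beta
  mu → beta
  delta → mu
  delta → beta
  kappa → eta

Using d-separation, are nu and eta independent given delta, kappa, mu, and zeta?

We examine all 6 paths between nu and eta:
Path 1: nu → beta ← mu ← delta → zeta → eta
  beta is a collider here and neither beta nor any of its descendants is conditioned on, so the collider stays closed — the path is blocked at beta.
Path 2: nu → beta ← mu ← delta → zeta ← kappa → eta
  beta is a collider here and neither beta nor any of its descendants is conditioned on, so the collider stays closed — the path is blocked at beta.
Path 3: nu → beta ← delta → zeta → eta
  beta is a collider here and neither beta nor any of its descendants is conditioned on, so the collider stays closed — the path is blocked at beta.
Path 4: nu → beta ← delta → zeta ← kappa → eta
  beta is a collider here and neither beta nor any of its descendants is conditioned on, so the collider stays closed — the path is blocked at beta.
Path 5: nu → beta ← kappa → zeta → eta
  beta is a collider here and neither beta nor any of its descendants is conditioned on, so the collider stays closed — the path is blocked at beta.
Path 6: nu → beta ← kappa → eta
  beta is a collider here and neither beta nor any of its descendants is conditioned on, so the collider stays closed — the path is blocked at beta.
Every path is blocked, so nu and eta are d-separated given {delta, kappa, mu, zeta}.

Yes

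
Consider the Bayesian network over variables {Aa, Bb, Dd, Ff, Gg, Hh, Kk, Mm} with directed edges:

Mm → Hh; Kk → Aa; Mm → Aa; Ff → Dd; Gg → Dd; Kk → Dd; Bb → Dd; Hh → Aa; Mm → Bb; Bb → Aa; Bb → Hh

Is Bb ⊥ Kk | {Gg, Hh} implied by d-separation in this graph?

Enumerating the 6 paths from Bb to Kk and testing each for blocking by {Gg, Hh}:
Path 1: Bb → Aa ← Kk
  Aa is a collider here and neither Aa nor any of its descendants is conditioned on, so the collider stays closed — the path is blocked at Aa.
Path 2: Bb → Dd ← Kk
  Dd is a collider here and neither Dd nor any of its descendants is conditioned on, so the collider stays closed — the path is blocked at Dd.
Path 3: Bb ← Mm → Aa ← Kk
  Aa is a collider here and neither Aa nor any of its descendants is conditioned on, so the collider stays closed — the path is blocked at Aa.
Path 4: Bb ← Mm → Hh → Aa ← Kk
  Hh is a chain here and Hh is conditioned on, so the path is blocked at Hh.
Path 5: Bb → Hh → Aa ← Kk
  Hh is a chain here and Hh is conditioned on, so the path is blocked at Hh.
Path 6: Bb → Hh ← Mm → Aa ← Kk
  Aa is a collider here and neither Aa nor any of its descendants is conditioned on, so the collider stays closed — the path is blocked at Aa.
All paths are blocked; Bb ⊥ Kk | {Gg, Hh} holds.

Yes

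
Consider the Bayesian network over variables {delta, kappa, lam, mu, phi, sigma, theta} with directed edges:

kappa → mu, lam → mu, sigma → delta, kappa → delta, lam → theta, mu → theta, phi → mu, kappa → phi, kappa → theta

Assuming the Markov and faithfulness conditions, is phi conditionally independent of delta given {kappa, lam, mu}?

Yes

Enumerating the 4 paths from phi to delta and testing each for blocking by {kappa, lam, mu}:
  1. phi → mu ← lam → theta ← kappa → delta — mu:collider[open]; lam:fork[blocks]; theta:collider[blocks]; kappa:fork[blocks] ⇒ blocked
  2. phi → mu ← kappa → delta — mu:collider[open]; kappa:fork[blocks] ⇒ blocked
  3. phi → mu → theta ← kappa → delta — mu:chain[blocks]; theta:collider[blocks]; kappa:fork[blocks] ⇒ blocked
  4. phi ← kappa → delta — kappa:fork[blocks] ⇒ blocked
Every path is blocked, so phi and delta are d-separated given {kappa, lam, mu}.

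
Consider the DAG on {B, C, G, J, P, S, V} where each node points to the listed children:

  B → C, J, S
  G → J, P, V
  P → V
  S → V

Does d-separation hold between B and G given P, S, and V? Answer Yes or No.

3 paths connect B and G; each must be blocked for d-separation to hold:
Path 1: B → J ← G
  J is a collider here and neither J nor any of its descendants is conditioned on, so the collider stays closed — the path is blocked at J.
Path 2: B → S → V ← G
  S is a chain here and S is conditioned on, so the path is blocked at S.
Path 3: B → S → V ← P ← G
  S is a chain here and S is conditioned on, so the path is blocked at S.
Since every path is blocked, d-separation holds.

Yes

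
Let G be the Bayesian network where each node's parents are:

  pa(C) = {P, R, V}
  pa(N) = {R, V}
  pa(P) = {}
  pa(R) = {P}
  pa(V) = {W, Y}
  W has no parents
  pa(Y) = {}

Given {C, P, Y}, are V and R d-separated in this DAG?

There are 3 undirected paths between V and R; checking each against the conditioning set {C, P, Y}:
Path 1: V → C ← R
  C is a collider and C is conditioned on, which opens it — no node blocks this path, so it is active.
Path 2: V → C ← P → R
  P is a fork here and P is conditioned on, so the path is blocked at P.
Path 3: V → N ← R
  N is a collider here and neither N nor any of its descendants is conditioned on, so the collider stays closed — the path is blocked at N.
Because an active path exists, V and R are not d-separated.

No — V and R are not d-separated given {C, P, Y}.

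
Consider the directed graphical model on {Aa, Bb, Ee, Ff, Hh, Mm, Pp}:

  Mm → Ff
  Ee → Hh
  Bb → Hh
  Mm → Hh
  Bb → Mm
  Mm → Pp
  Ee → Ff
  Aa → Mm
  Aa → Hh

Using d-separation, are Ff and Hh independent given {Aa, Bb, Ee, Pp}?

No

Enumerating the 4 paths from Ff to Hh and testing each for blocking by {Aa, Bb, Ee, Pp}:
Path 1: Ff ← Mm ← Bb → Hh
  Bb is a fork here and Bb is conditioned on, so the path is blocked at Bb.
Path 2: Ff ← Mm ← Aa → Hh
  Aa is a fork here and Aa is conditioned on, so the path is blocked at Aa.
Path 3: Ff ← Mm → Hh
  Mm is a fork and Mm is not conditioned on — no node blocks this path, so it is active.
Path 4: Ff ← Ee → Hh
  Ee is a fork here and Ee is conditioned on, so the path is blocked at Ee.
Since the path Ff ← Mm → Hh is active, Ff and Hh are not d-separated given {Aa, Bb, Ee, Pp}.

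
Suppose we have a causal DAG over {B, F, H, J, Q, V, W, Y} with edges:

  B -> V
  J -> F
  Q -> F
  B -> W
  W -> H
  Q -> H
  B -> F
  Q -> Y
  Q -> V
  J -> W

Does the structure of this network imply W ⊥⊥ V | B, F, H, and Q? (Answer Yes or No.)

Yes

Enumerating the 6 paths from W to V and testing each for blocking by {B, F, H, Q}:
  1. W ← J → F ← B → V — J:fork[open]; F:collider[open]; B:fork[blocks] ⇒ blocked
  2. W ← J → F ← Q → V — J:fork[open]; F:collider[open]; Q:fork[blocks] ⇒ blocked
  3. W ← B → F ← Q → V — B:fork[blocks]; F:collider[open]; Q:fork[blocks] ⇒ blocked
  4. W ← B → V — B:fork[blocks] ⇒ blocked
  5. W → H ← Q → F ← B → V — H:collider[open]; Q:fork[blocks]; F:collider[open]; B:fork[blocks] ⇒ blocked
  6. W → H ← Q → V — H:collider[open]; Q:fork[blocks] ⇒ blocked
Since every path is blocked, d-separation holds.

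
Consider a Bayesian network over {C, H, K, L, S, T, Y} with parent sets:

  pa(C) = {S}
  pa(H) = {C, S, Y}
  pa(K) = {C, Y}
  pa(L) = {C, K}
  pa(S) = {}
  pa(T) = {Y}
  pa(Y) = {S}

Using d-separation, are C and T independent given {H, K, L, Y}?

6 paths connect C and T; each must be blocked for d-separation to hold:
Path 1: C ← S → Y → T
  Y is a chain here and Y is conditioned on, so the path is blocked at Y.
Path 2: C ← S → H ← Y → T
  Y is a fork here and Y is conditioned on, so the path is blocked at Y.
Path 3: C → K ← Y → T
  Y is a fork here and Y is conditioned on, so the path is blocked at Y.
Path 4: C → L ← K ← Y → T
  K is a chain here and K is conditioned on, so the path is blocked at K.
Path 5: C → H ← Y → T
  Y is a fork here and Y is conditioned on, so the path is blocked at Y.
Path 6: C → H ← S → Y → T
  Y is a chain here and Y is conditioned on, so the path is blocked at Y.
Since every path is blocked, d-separation holds.

Yes — C and T are d-separated given {H, K, L, Y}.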